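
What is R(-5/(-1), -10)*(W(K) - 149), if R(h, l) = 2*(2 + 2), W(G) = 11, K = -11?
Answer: -1104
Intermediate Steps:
R(h, l) = 8 (R(h, l) = 2*4 = 8)
R(-5/(-1), -10)*(W(K) - 149) = 8*(11 - 149) = 8*(-138) = -1104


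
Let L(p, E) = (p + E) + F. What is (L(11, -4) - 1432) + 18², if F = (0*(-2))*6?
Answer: -1101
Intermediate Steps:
F = 0 (F = 0*6 = 0)
L(p, E) = E + p (L(p, E) = (p + E) + 0 = (E + p) + 0 = E + p)
(L(11, -4) - 1432) + 18² = ((-4 + 11) - 1432) + 18² = (7 - 1432) + 324 = -1425 + 324 = -1101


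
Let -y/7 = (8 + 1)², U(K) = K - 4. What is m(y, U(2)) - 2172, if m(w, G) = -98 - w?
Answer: -1703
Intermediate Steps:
U(K) = -4 + K
y = -567 (y = -7*(8 + 1)² = -7*9² = -7*81 = -567)
m(y, U(2)) - 2172 = (-98 - 1*(-567)) - 2172 = (-98 + 567) - 2172 = 469 - 2172 = -1703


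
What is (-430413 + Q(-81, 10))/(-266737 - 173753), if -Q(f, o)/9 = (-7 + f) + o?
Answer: 143237/146830 ≈ 0.97553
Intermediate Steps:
Q(f, o) = 63 - 9*f - 9*o (Q(f, o) = -9*((-7 + f) + o) = -9*(-7 + f + o) = 63 - 9*f - 9*o)
(-430413 + Q(-81, 10))/(-266737 - 173753) = (-430413 + (63 - 9*(-81) - 9*10))/(-266737 - 173753) = (-430413 + (63 + 729 - 90))/(-440490) = (-430413 + 702)*(-1/440490) = -429711*(-1/440490) = 143237/146830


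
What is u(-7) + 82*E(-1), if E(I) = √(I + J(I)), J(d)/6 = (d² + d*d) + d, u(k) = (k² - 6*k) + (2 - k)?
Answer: 100 + 82*√5 ≈ 283.36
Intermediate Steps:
u(k) = 2 + k² - 7*k
J(d) = 6*d + 12*d² (J(d) = 6*((d² + d*d) + d) = 6*((d² + d²) + d) = 6*(2*d² + d) = 6*(d + 2*d²) = 6*d + 12*d²)
E(I) = √(I + 6*I*(1 + 2*I))
u(-7) + 82*E(-1) = (2 + (-7)² - 7*(-7)) + 82*√(-(7 + 12*(-1))) = (2 + 49 + 49) + 82*√(-(7 - 12)) = 100 + 82*√(-1*(-5)) = 100 + 82*√5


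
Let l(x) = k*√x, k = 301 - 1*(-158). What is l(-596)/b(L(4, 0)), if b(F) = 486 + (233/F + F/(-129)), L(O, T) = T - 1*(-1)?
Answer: 59211*I*√149/46375 ≈ 15.585*I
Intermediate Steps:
L(O, T) = 1 + T (L(O, T) = T + 1 = 1 + T)
k = 459 (k = 301 + 158 = 459)
l(x) = 459*√x
b(F) = 486 + 233/F - F/129 (b(F) = 486 + (233/F + F*(-1/129)) = 486 + (233/F - F/129) = 486 + 233/F - F/129)
l(-596)/b(L(4, 0)) = (459*√(-596))/(486 + 233/(1 + 0) - (1 + 0)/129) = (459*(2*I*√149))/(486 + 233/1 - 1/129*1) = (918*I*√149)/(486 + 233*1 - 1/129) = (918*I*√149)/(486 + 233 - 1/129) = (918*I*√149)/(92750/129) = (918*I*√149)*(129/92750) = 59211*I*√149/46375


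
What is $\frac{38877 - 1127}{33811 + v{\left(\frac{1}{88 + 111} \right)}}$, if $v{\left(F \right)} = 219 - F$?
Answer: $\frac{7512250}{6771969} \approx 1.1093$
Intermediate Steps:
$\frac{38877 - 1127}{33811 + v{\left(\frac{1}{88 + 111} \right)}} = \frac{38877 - 1127}{33811 + \left(219 - \frac{1}{88 + 111}\right)} = \frac{37750}{33811 + \left(219 - \frac{1}{199}\right)} = \frac{37750}{33811 + \frac{43580}{199}} = \frac{37750}{\frac{6771969}{199}} = 37750 \cdot \frac{199}{6771969} = \frac{7512250}{6771969}$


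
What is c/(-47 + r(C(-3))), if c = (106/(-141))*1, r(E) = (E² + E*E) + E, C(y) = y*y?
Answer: -53/8742 ≈ -0.0060627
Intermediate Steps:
C(y) = y²
r(E) = E + 2*E² (r(E) = (E² + E²) + E = 2*E² + E = E + 2*E²)
c = -106/141 (c = (106*(-1/141))*1 = -106/141*1 = -106/141 ≈ -0.75177)
c/(-47 + r(C(-3))) = -106/(141*(-47 + (-3)²*(1 + 2*(-3)²))) = -106/(141*(-47 + 9*(1 + 2*9))) = -106/(141*(-47 + 9*(1 + 18))) = -106/(141*(-47 + 9*19)) = -106/(141*(-47 + 171)) = -106/141/124 = -106/141*1/124 = -53/8742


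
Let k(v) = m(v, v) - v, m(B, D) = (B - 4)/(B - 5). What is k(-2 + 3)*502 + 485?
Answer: 719/2 ≈ 359.50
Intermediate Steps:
m(B, D) = (-4 + B)/(-5 + B)
k(v) = -v + (-4 + v)/(-5 + v) (k(v) = (-4 + v)/(-5 + v) - v = -v + (-4 + v)/(-5 + v))
k(-2 + 3)*502 + 485 = ((-4 + (-2 + 3) - (-2 + 3)*(-5 + (-2 + 3)))/(-5 + (-2 + 3)))*502 + 485 = ((-4 + 1 - 1*1*(-5 + 1))/(-5 + 1))*502 + 485 = ((-4 + 1 - 1*1*(-4))/(-4))*502 + 485 = -(-4 + 1 + 4)/4*502 + 485 = -¼*1*502 + 485 = -¼*502 + 485 = -251/2 + 485 = 719/2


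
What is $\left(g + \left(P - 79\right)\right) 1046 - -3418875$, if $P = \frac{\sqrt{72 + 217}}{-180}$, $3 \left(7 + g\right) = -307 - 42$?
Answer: $\frac{288642199}{90} \approx 3.2071 \cdot 10^{6}$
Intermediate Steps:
$g = - \frac{370}{3}$ ($g = -7 + \frac{-307 - 42}{3} = -7 + \frac{1}{3} \left(-349\right) = -7 - \frac{349}{3} = - \frac{370}{3} \approx -123.33$)
$P = - \frac{17}{180}$ ($P = \sqrt{289} \left(- \frac{1}{180}\right) = 17 \left(- \frac{1}{180}\right) = - \frac{17}{180} \approx -0.094444$)
$\left(g + \left(P - 79\right)\right) 1046 - -3418875 = \left(- \frac{370}{3} - \frac{14237}{180}\right) 1046 - -3418875 = \left(- \frac{370}{3} - \frac{14237}{180}\right) 1046 + 3418875 = \left(- \frac{36437}{180}\right) 1046 + 3418875 = - \frac{19056551}{90} + 3418875 = \frac{288642199}{90}$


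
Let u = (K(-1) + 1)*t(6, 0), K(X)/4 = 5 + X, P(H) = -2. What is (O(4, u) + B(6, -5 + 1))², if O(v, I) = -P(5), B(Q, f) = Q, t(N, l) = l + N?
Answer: 64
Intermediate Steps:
t(N, l) = N + l
K(X) = 20 + 4*X (K(X) = 4*(5 + X) = 20 + 4*X)
u = 102 (u = ((20 + 4*(-1)) + 1)*(6 + 0) = ((20 - 4) + 1)*6 = (16 + 1)*6 = 17*6 = 102)
O(v, I) = 2 (O(v, I) = -1*(-2) = 2)
(O(4, u) + B(6, -5 + 1))² = (2 + 6)² = 8² = 64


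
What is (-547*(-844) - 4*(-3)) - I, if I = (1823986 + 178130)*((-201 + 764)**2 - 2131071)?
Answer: 3632043101512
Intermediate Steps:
I = -3632042639832 (I = 2002116*(563**2 - 2131071) = 2002116*(316969 - 2131071) = 2002116*(-1814102) = -3632042639832)
(-547*(-844) - 4*(-3)) - I = (-547*(-844) - 4*(-3)) - 1*(-3632042639832) = (461668 + 12) + 3632042639832 = 461680 + 3632042639832 = 3632043101512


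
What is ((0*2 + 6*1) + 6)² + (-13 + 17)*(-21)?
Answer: 60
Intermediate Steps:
((0*2 + 6*1) + 6)² + (-13 + 17)*(-21) = ((0 + 6) + 6)² + 4*(-21) = (6 + 6)² - 84 = 12² - 84 = 144 - 84 = 60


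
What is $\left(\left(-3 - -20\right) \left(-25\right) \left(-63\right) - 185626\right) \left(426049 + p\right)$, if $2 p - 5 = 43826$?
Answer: $- \frac{142319217579}{2} \approx -7.116 \cdot 10^{10}$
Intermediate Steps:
$p = \frac{43831}{2}$ ($p = \frac{5}{2} + \frac{1}{2} \cdot 43826 = \frac{5}{2} + 21913 = \frac{43831}{2} \approx 21916.0$)
$\left(\left(-3 - -20\right) \left(-25\right) \left(-63\right) - 185626\right) \left(426049 + p\right) = \left(\left(-3 - -20\right) \left(-25\right) \left(-63\right) - 185626\right) \left(426049 + \frac{43831}{2}\right) = \left(\left(-3 + 20\right) \left(-25\right) \left(-63\right) - 185626\right) \frac{895929}{2} = \left(17 \left(-25\right) \left(-63\right) - 185626\right) \frac{895929}{2} = \left(\left(-425\right) \left(-63\right) - 185626\right) \frac{895929}{2} = \left(26775 - 185626\right) \frac{895929}{2} = \left(-158851\right) \frac{895929}{2} = - \frac{142319217579}{2}$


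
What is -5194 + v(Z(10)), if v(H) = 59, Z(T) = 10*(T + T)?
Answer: -5135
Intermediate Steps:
Z(T) = 20*T (Z(T) = 10*(2*T) = 20*T)
-5194 + v(Z(10)) = -5194 + 59 = -5135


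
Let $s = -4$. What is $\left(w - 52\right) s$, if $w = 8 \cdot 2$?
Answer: $144$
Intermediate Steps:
$w = 16$
$\left(w - 52\right) s = \left(16 - 52\right) \left(-4\right) = \left(-36\right) \left(-4\right) = 144$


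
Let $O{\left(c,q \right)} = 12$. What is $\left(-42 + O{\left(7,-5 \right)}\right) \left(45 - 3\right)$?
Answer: $-1260$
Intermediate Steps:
$\left(-42 + O{\left(7,-5 \right)}\right) \left(45 - 3\right) = \left(-42 + 12\right) \left(45 - 3\right) = - 30 \left(45 - 3\right) = \left(-30\right) 42 = -1260$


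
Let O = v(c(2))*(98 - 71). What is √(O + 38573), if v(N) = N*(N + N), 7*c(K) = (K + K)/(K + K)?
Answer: √1890131/7 ≈ 196.40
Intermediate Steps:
c(K) = ⅐ (c(K) = ((K + K)/(K + K))/7 = ((2*K)/((2*K)))/7 = ((2*K)*(1/(2*K)))/7 = (⅐)*1 = ⅐)
v(N) = 2*N² (v(N) = N*(2*N) = 2*N²)
O = 54/49 (O = (2*(⅐)²)*(98 - 71) = (2*(1/49))*27 = (2/49)*27 = 54/49 ≈ 1.1020)
√(O + 38573) = √(54/49 + 38573) = √(1890131/49) = √1890131/7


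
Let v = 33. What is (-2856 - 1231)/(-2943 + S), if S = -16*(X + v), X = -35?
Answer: 4087/2911 ≈ 1.4040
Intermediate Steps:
S = 32 (S = -16*(-35 + 33) = -16*(-2) = 32)
(-2856 - 1231)/(-2943 + S) = (-2856 - 1231)/(-2943 + 32) = -4087/(-2911) = -4087*(-1/2911) = 4087/2911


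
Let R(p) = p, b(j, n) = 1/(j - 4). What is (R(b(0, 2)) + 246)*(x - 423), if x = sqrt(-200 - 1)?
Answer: -415809/4 + 983*I*sqrt(201)/4 ≈ -1.0395e+5 + 3484.1*I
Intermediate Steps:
b(j, n) = 1/(-4 + j)
x = I*sqrt(201) (x = sqrt(-201) = I*sqrt(201) ≈ 14.177*I)
(R(b(0, 2)) + 246)*(x - 423) = (1/(-4 + 0) + 246)*(I*sqrt(201) - 423) = (1/(-4) + 246)*(-423 + I*sqrt(201)) = (-1/4 + 246)*(-423 + I*sqrt(201)) = 983*(-423 + I*sqrt(201))/4 = -415809/4 + 983*I*sqrt(201)/4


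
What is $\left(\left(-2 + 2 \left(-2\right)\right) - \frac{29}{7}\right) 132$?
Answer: $- \frac{9372}{7} \approx -1338.9$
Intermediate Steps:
$\left(\left(-2 + 2 \left(-2\right)\right) - \frac{29}{7}\right) 132 = \left(\left(-2 - 4\right) - \frac{29}{7}\right) 132 = \left(-6 - \frac{29}{7}\right) 132 = \left(- \frac{71}{7}\right) 132 = - \frac{9372}{7}$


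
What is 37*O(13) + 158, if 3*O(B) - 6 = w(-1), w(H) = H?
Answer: 659/3 ≈ 219.67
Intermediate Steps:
O(B) = 5/3 (O(B) = 2 + (⅓)*(-1) = 2 - ⅓ = 5/3)
37*O(13) + 158 = 37*(5/3) + 158 = 185/3 + 158 = 659/3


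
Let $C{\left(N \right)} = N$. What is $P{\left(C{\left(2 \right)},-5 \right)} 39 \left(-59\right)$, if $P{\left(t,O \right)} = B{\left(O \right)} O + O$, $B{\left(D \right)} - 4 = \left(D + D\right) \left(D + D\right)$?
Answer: $1208025$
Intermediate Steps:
$B{\left(D \right)} = 4 + 4 D^{2}$ ($B{\left(D \right)} = 4 + \left(D + D\right) \left(D + D\right) = 4 + 2 D 2 D = 4 + 4 D^{2}$)
$P{\left(t,O \right)} = O + O \left(4 + 4 O^{2}\right)$ ($P{\left(t,O \right)} = \left(4 + 4 O^{2}\right) O + O = O \left(4 + 4 O^{2}\right) + O = O + O \left(4 + 4 O^{2}\right)$)
$P{\left(C{\left(2 \right)},-5 \right)} 39 \left(-59\right) = - 5 \left(5 + 4 \left(-5\right)^{2}\right) 39 \left(-59\right) = - 5 \left(5 + 4 \cdot 25\right) 39 \left(-59\right) = - 5 \left(5 + 100\right) 39 \left(-59\right) = \left(-5\right) 105 \cdot 39 \left(-59\right) = \left(-525\right) 39 \left(-59\right) = \left(-20475\right) \left(-59\right) = 1208025$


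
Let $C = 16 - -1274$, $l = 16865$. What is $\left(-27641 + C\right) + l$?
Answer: $-9486$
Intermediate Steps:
$C = 1290$ ($C = 16 + 1274 = 1290$)
$\left(-27641 + C\right) + l = \left(-27641 + 1290\right) + 16865 = -26351 + 16865 = -9486$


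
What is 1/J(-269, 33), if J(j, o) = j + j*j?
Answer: 1/72092 ≈ 1.3871e-5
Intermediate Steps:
J(j, o) = j + j**2
1/J(-269, 33) = 1/(-269*(1 - 269)) = 1/(-269*(-268)) = 1/72092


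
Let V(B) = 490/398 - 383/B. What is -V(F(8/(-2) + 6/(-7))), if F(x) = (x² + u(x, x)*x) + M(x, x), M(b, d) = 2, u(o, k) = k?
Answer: 3144183/479590 ≈ 6.5560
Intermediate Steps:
F(x) = 2 + 2*x² (F(x) = (x² + x*x) + 2 = (x² + x²) + 2 = 2*x² + 2 = 2 + 2*x²)
V(B) = 245/199 - 383/B (V(B) = 490*(1/398) - 383/B = 245/199 - 383/B)
-V(F(8/(-2) + 6/(-7))) = -(245/199 - 383/(2 + 2*(8/(-2) + 6/(-7))²)) = -(245/199 - 383/(2 + 2*(8*(-½) + 6*(-⅐))²)) = -(245/199 - 383/(2 + 2*(-4 - 6/7)²)) = -(245/199 - 383/(2 + 2*(-34/7)²)) = -(245/199 - 383/(2 + 2*(1156/49))) = -(245/199 - 383/(2 + 2312/49)) = -(245/199 - 383/2410/49) = -(245/199 - 383*49/2410) = -(245/199 - 18767/2410) = -1*(-3144183/479590) = 3144183/479590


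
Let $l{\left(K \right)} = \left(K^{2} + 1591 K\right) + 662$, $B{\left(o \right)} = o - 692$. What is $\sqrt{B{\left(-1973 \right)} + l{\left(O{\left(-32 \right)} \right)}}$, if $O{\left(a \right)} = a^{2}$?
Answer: $\sqrt{2675757} \approx 1635.8$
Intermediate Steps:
$B{\left(o \right)} = -692 + o$ ($B{\left(o \right)} = o - 692 = -692 + o$)
$l{\left(K \right)} = 662 + K^{2} + 1591 K$
$\sqrt{B{\left(-1973 \right)} + l{\left(O{\left(-32 \right)} \right)}} = \sqrt{\left(-692 - 1973\right) + \left(662 + \left(\left(-32\right)^{2}\right)^{2} + 1591 \left(-32\right)^{2}\right)} = \sqrt{-2665 + \left(662 + 1024^{2} + 1591 \cdot 1024\right)} = \sqrt{-2665 + \left(662 + 1048576 + 1629184\right)} = \sqrt{-2665 + 2678422} = \sqrt{2675757}$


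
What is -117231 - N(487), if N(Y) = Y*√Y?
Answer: -117231 - 487*√487 ≈ -1.2798e+5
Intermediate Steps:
N(Y) = Y^(3/2)
-117231 - N(487) = -117231 - 487^(3/2) = -117231 - 487*√487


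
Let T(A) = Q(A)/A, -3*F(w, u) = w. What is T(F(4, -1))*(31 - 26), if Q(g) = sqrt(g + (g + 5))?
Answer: -5*sqrt(21)/4 ≈ -5.7282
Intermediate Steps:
F(w, u) = -w/3
Q(g) = sqrt(5 + 2*g) (Q(g) = sqrt(g + (5 + g)) = sqrt(5 + 2*g))
T(A) = sqrt(5 + 2*A)/A
T(F(4, -1))*(31 - 26) = (sqrt(5 + 2*(-1/3*4))/((-1/3*4)))*(31 - 26) = (sqrt(5 + 2*(-4/3))/(-4/3))*5 = -3*sqrt(5 - 8/3)/4*5 = -sqrt(21)/4*5 = -5*sqrt(21)/4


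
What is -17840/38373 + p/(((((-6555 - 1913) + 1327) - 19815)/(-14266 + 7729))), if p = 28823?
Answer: 7229604392683/1034382588 ≈ 6989.3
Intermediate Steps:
-17840/38373 + p/(((((-6555 - 1913) + 1327) - 19815)/(-14266 + 7729))) = -17840/38373 + 28823/(((((-6555 - 1913) + 1327) - 19815)/(-14266 + 7729))) = -17840*1/38373 + 28823/((((-8468 + 1327) - 19815)/(-6537))) = -17840/38373 + 28823/(((-7141 - 19815)*(-1/6537))) = -17840/38373 + 28823/((-26956*(-1/6537))) = -17840/38373 + 28823/(26956/6537) = -17840/38373 + 28823*(6537/26956) = -17840/38373 + 188415951/26956 = 7229604392683/1034382588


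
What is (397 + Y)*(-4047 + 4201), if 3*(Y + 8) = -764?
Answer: 62062/3 ≈ 20687.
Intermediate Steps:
Y = -788/3 (Y = -8 + (1/3)*(-764) = -8 - 764/3 = -788/3 ≈ -262.67)
(397 + Y)*(-4047 + 4201) = (397 - 788/3)*(-4047 + 4201) = (403/3)*154 = 62062/3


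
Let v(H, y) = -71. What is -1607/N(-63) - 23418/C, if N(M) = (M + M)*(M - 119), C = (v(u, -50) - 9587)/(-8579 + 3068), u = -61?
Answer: -134524610261/10067148 ≈ -13363.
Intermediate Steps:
C = 878/501 (C = (-71 - 9587)/(-8579 + 3068) = -9658/(-5511) = -9658*(-1/5511) = 878/501 ≈ 1.7525)
N(M) = 2*M*(-119 + M) (N(M) = (2*M)*(-119 + M) = 2*M*(-119 + M))
-1607/N(-63) - 23418/C = -1607*(-1/(126*(-119 - 63))) - 23418/878/501 = -1607/(2*(-63)*(-182)) - 23418*501/878 = -1607/22932 - 5866209/439 = -134524610261/10067148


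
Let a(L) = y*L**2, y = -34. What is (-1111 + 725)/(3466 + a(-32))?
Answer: 193/15675 ≈ 0.012313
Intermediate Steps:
a(L) = -34*L**2
(-1111 + 725)/(3466 + a(-32)) = (-1111 + 725)/(3466 - 34*(-32)**2) = -386/(3466 - 34*1024) = -386/(3466 - 34816) = -386/(-31350) = -386*(-1/31350) = 193/15675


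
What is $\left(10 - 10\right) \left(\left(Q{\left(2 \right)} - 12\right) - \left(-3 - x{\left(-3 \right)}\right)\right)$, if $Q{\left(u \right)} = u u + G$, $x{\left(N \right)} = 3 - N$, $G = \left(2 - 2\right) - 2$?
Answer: $0$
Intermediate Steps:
$G = -2$ ($G = 0 - 2 = -2$)
$Q{\left(u \right)} = -2 + u^{2}$ ($Q{\left(u \right)} = u u - 2 = u^{2} - 2 = -2 + u^{2}$)
$\left(10 - 10\right) \left(\left(Q{\left(2 \right)} - 12\right) - \left(-3 - x{\left(-3 \right)}\right)\right) = \left(10 - 10\right) \left(\left(\left(-2 + 2^{2}\right) - 12\right) + \left(\left(4 + \left(3 - -3\right)\right) - 1\right)\right) = 0 \left(\left(\left(-2 + 4\right) - 12\right) + \left(\left(4 + \left(3 + 3\right)\right) - 1\right)\right) = 0 \left(\left(2 - 12\right) + \left(\left(4 + 6\right) - 1\right)\right) = 0 \left(-10 + \left(10 - 1\right)\right) = 0 \left(-10 + 9\right) = 0 \left(-1\right) = 0$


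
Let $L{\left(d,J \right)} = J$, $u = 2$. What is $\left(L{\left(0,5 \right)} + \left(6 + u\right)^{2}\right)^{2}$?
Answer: $4761$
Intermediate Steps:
$\left(L{\left(0,5 \right)} + \left(6 + u\right)^{2}\right)^{2} = \left(5 + \left(6 + 2\right)^{2}\right)^{2} = \left(5 + 8^{2}\right)^{2} = \left(5 + 64\right)^{2} = 69^{2} = 4761$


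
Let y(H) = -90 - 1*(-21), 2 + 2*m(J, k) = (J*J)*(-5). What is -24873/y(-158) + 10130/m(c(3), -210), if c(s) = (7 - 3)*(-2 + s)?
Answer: 106941/943 ≈ 113.41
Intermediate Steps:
c(s) = -8 + 4*s (c(s) = 4*(-2 + s) = -8 + 4*s)
m(J, k) = -1 - 5*J²/2 (m(J, k) = -1 + ((J*J)*(-5))/2 = -1 + (J²*(-5))/2 = -1 + (-5*J²)/2 = -1 - 5*J²/2)
y(H) = -69 (y(H) = -90 + 21 = -69)
-24873/y(-158) + 10130/m(c(3), -210) = -24873/(-69) + 10130/(-1 - 5*(-8 + 4*3)²/2) = -24873*(-1/69) + 10130/(-1 - 5*(-8 + 12)²/2) = 8291/23 + 10130/(-1 - 5/2*4²) = 8291/23 + 10130/(-1 - 5/2*16) = 8291/23 + 10130/(-1 - 40) = 8291/23 + 10130/(-41) = 8291/23 + 10130*(-1/41) = 8291/23 - 10130/41 = 106941/943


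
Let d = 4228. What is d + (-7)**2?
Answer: 4277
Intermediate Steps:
d + (-7)**2 = 4228 + (-7)**2 = 4228 + 49 = 4277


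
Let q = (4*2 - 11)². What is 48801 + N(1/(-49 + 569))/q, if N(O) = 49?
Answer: 439258/9 ≈ 48806.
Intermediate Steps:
q = 9 (q = (8 - 11)² = (-3)² = 9)
48801 + N(1/(-49 + 569))/q = 48801 + 49/9 = 439258/9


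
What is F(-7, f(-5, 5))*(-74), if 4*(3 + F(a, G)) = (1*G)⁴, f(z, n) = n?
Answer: -22681/2 ≈ -11341.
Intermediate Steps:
F(a, G) = -3 + G⁴/4 (F(a, G) = -3 + (1*G)⁴/4 = -3 + G⁴/4)
F(-7, f(-5, 5))*(-74) = (-3 + (¼)*5⁴)*(-74) = (-3 + (¼)*625)*(-74) = (-3 + 625/4)*(-74) = (613/4)*(-74) = -22681/2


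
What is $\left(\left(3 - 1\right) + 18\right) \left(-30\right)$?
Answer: $-600$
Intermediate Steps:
$\left(\left(3 - 1\right) + 18\right) \left(-30\right) = \left(2 + 18\right) \left(-30\right) = 20 \left(-30\right) = -600$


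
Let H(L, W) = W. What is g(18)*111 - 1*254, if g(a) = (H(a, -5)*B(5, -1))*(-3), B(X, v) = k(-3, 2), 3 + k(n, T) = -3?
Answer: -10244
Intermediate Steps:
k(n, T) = -6 (k(n, T) = -3 - 3 = -6)
B(X, v) = -6
g(a) = -90 (g(a) = -5*(-6)*(-3) = 30*(-3) = -90)
g(18)*111 - 1*254 = -90*111 - 1*254 = -9990 - 254 = -10244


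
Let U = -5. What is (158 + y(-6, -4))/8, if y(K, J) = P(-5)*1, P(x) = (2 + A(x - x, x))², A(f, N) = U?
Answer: 167/8 ≈ 20.875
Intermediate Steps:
A(f, N) = -5
P(x) = 9 (P(x) = (2 - 5)² = (-3)² = 9)
y(K, J) = 9 (y(K, J) = 9*1 = 9)
(158 + y(-6, -4))/8 = (158 + 9)/8 = (⅛)*167 = 167/8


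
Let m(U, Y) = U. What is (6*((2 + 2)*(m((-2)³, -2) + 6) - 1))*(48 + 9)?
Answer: -3078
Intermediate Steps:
(6*((2 + 2)*(m((-2)³, -2) + 6) - 1))*(48 + 9) = (6*((2 + 2)*((-2)³ + 6) - 1))*(48 + 9) = (6*(4*(-8 + 6) - 1))*57 = (6*(4*(-2) - 1))*57 = (6*(-8 - 1))*57 = (6*(-9))*57 = -54*57 = -3078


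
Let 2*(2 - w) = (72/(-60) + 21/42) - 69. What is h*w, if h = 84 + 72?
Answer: 28743/5 ≈ 5748.6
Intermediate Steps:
h = 156
w = 737/20 (w = 2 - ((72/(-60) + 21/42) - 69)/2 = 2 - ((72*(-1/60) + 21*(1/42)) - 69)/2 = 2 - ((-6/5 + 1/2) - 69)/2 = 2 - (-7/10 - 69)/2 = 2 - 1/2*(-697/10) = 2 + 697/20 = 737/20 ≈ 36.850)
h*w = 156*(737/20) = 28743/5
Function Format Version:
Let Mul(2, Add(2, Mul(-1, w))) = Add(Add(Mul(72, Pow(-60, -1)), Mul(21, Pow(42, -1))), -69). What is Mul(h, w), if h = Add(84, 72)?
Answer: Rational(28743, 5) ≈ 5748.6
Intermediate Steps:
h = 156
w = Rational(737, 20) (w = Add(2, Mul(Rational(-1, 2), Add(Add(Mul(72, Pow(-60, -1)), Mul(21, Pow(42, -1))), -69))) = Add(2, Mul(Rational(-1, 2), Add(Add(Mul(72, Rational(-1, 60)), Mul(21, Rational(1, 42))), -69))) = Add(2, Mul(Rational(-1, 2), Add(Add(Rational(-6, 5), Rational(1, 2)), -69))) = Add(2, Mul(Rational(-1, 2), Add(Rational(-7, 10), -69))) = Add(2, Mul(Rational(-1, 2), Rational(-697, 10))) = Add(2, Rational(697, 20)) = Rational(737, 20) ≈ 36.850)
Mul(h, w) = Mul(156, Rational(737, 20)) = Rational(28743, 5)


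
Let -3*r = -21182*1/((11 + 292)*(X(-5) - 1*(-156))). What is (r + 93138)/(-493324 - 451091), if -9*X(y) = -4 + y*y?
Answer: -13009816436/131918720445 ≈ -0.098620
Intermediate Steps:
X(y) = 4/9 - y**2/9 (X(y) = -(-4 + y*y)/9 = -(-4 + y**2)/9 = 4/9 - y**2/9)
r = 21182/139683 (r = -(-21182)/(3*(((4/9 - 1/9*(-5)**2) - 1*(-156))*(11 + 292))) = -(-21182)/(3*(((4/9 - 1/9*25) + 156)*303)) = -(-21182)/(3*(((4/9 - 25/9) + 156)*303)) = -(-21182)/(3*((-7/3 + 156)*303)) = -(-21182)/(3*((461/3)*303)) = -(-21182)/(3*46561) = -1/3*(-21182/46561) = 21182/139683 ≈ 0.15164)
(r + 93138)/(-493324 - 451091) = (21182/139683 + 93138)/(-493324 - 451091) = (13009816436/139683)/(-944415) = (13009816436/139683)*(-1/944415) = -13009816436/131918720445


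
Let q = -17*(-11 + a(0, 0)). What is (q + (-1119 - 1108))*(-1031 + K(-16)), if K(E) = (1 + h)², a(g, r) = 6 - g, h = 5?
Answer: 2131290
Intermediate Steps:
K(E) = 36 (K(E) = (1 + 5)² = 6² = 36)
q = 85 (q = -17*(-11 + (6 - 1*0)) = -17*(-11 + (6 + 0)) = -17*(-11 + 6) = -17*(-5) = 85)
(q + (-1119 - 1108))*(-1031 + K(-16)) = (85 + (-1119 - 1108))*(-1031 + 36) = (85 - 2227)*(-995) = -2142*(-995) = 2131290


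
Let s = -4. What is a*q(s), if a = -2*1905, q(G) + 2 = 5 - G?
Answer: -26670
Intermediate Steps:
q(G) = 3 - G (q(G) = -2 + (5 - G) = 3 - G)
a = -3810
a*q(s) = -3810*(3 - 1*(-4)) = -3810*(3 + 4) = -3810*7 = -26670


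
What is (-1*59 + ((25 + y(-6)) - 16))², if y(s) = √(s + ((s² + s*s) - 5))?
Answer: (50 - √61)² ≈ 1780.0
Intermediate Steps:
y(s) = √(-5 + s + 2*s²) (y(s) = √(s + ((s² + s²) - 5)) = √(s + (2*s² - 5)) = √(s + (-5 + 2*s²)) = √(-5 + s + 2*s²))
(-1*59 + ((25 + y(-6)) - 16))² = (-1*59 + ((25 + √(-5 - 6 + 2*(-6)²)) - 16))² = (-59 + ((25 + √(-5 - 6 + 2*36)) - 16))² = (-59 + ((25 + √(-5 - 6 + 72)) - 16))² = (-59 + ((25 + √61) - 16))² = (-59 + (9 + √61))² = (-50 + √61)²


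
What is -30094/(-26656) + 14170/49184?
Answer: 7257261/5121284 ≈ 1.4171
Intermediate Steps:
-30094/(-26656) + 14170/49184 = -30094*(-1/26656) + 14170*(1/49184) = 15047/13328 + 7085/24592 = 7257261/5121284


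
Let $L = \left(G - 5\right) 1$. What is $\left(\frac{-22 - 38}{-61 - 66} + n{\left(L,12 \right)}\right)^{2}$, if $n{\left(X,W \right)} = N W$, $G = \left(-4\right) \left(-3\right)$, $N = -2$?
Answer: $\frac{8928144}{16129} \approx 553.55$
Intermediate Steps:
$G = 12$
$L = 7$ ($L = \left(12 - 5\right) 1 = 7 \cdot 1 = 7$)
$n{\left(X,W \right)} = - 2 W$
$\left(\frac{-22 - 38}{-61 - 66} + n{\left(L,12 \right)}\right)^{2} = \left(\frac{-22 - 38}{-61 - 66} - 24\right)^{2} = \left(- \frac{60}{-127} - 24\right)^{2} = \left(\left(-60\right) \left(- \frac{1}{127}\right) - 24\right)^{2} = \left(\frac{60}{127} - 24\right)^{2} = \left(- \frac{2988}{127}\right)^{2} = \frac{8928144}{16129}$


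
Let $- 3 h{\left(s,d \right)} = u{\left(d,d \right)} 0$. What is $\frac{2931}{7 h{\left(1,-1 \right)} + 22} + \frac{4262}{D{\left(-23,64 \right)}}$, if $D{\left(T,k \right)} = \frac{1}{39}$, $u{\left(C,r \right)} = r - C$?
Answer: $\frac{3659727}{22} \approx 1.6635 \cdot 10^{5}$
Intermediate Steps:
$D{\left(T,k \right)} = \frac{1}{39}$
$h{\left(s,d \right)} = 0$ ($h{\left(s,d \right)} = - \frac{\left(d - d\right) 0}{3} = - \frac{0 \cdot 0}{3} = \left(- \frac{1}{3}\right) 0 = 0$)
$\frac{2931}{7 h{\left(1,-1 \right)} + 22} + \frac{4262}{D{\left(-23,64 \right)}} = \frac{2931}{7 \cdot 0 + 22} + 4262 \frac{1}{\frac{1}{39}} = \frac{2931}{0 + 22} + 4262 \cdot 39 = \frac{2931}{22} + 166218 = \frac{3659727}{22}$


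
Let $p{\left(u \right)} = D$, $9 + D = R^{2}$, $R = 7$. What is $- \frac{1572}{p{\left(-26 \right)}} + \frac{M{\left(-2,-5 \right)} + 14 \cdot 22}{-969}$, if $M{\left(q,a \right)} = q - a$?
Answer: $- \frac{383927}{9690} \approx -39.621$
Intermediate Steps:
$D = 40$ ($D = -9 + 7^{2} = -9 + 49 = 40$)
$p{\left(u \right)} = 40$
$- \frac{1572}{p{\left(-26 \right)}} + \frac{M{\left(-2,-5 \right)} + 14 \cdot 22}{-969} = - \frac{1572}{40} + \frac{\left(-2 - -5\right) + 14 \cdot 22}{-969} = \left(-1572\right) \frac{1}{40} + \left(\left(-2 + 5\right) + 308\right) \left(- \frac{1}{969}\right) = - \frac{393}{10} + \left(3 + 308\right) \left(- \frac{1}{969}\right) = - \frac{393}{10} + 311 \left(- \frac{1}{969}\right) = - \frac{393}{10} - \frac{311}{969} = - \frac{383927}{9690}$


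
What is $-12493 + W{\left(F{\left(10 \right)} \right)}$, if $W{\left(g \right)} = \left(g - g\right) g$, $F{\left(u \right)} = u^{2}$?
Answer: $-12493$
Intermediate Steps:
$W{\left(g \right)} = 0$ ($W{\left(g \right)} = 0 g = 0$)
$-12493 + W{\left(F{\left(10 \right)} \right)} = -12493 + 0 = -12493$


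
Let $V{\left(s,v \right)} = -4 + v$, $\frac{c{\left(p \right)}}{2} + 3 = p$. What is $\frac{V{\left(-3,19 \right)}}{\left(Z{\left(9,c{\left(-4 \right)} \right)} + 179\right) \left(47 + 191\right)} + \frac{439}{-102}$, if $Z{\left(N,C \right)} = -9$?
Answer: $- \frac{104473}{24276} \approx -4.3036$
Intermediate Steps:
$c{\left(p \right)} = -6 + 2 p$
$\frac{V{\left(-3,19 \right)}}{\left(Z{\left(9,c{\left(-4 \right)} \right)} + 179\right) \left(47 + 191\right)} + \frac{439}{-102} = \frac{-4 + 19}{\left(-9 + 179\right) \left(47 + 191\right)} + \frac{439}{-102} = \frac{15}{170 \cdot 238} + 439 \left(- \frac{1}{102}\right) = \frac{15}{40460} - \frac{439}{102} = 15 \cdot \frac{1}{40460} - \frac{439}{102} = \frac{3}{8092} - \frac{439}{102} = - \frac{104473}{24276}$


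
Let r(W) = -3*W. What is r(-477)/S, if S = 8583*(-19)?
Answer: -477/54359 ≈ -0.0087750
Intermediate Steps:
S = -163077
r(-477)/S = -3*(-477)/(-163077) = 1431*(-1/163077) = -477/54359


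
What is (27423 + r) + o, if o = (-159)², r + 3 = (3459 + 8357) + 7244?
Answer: 71761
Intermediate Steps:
r = 19057 (r = -3 + ((3459 + 8357) + 7244) = -3 + (11816 + 7244) = -3 + 19060 = 19057)
o = 25281
(27423 + r) + o = (27423 + 19057) + 25281 = 46480 + 25281 = 71761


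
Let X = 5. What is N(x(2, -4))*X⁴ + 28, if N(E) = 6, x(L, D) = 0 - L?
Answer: 3778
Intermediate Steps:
x(L, D) = -L
N(x(2, -4))*X⁴ + 28 = 6*5⁴ + 28 = 6*625 + 28 = 3750 + 28 = 3778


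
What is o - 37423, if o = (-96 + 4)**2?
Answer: -28959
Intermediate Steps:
o = 8464 (o = (-92)**2 = 8464)
o - 37423 = 8464 - 37423 = -28959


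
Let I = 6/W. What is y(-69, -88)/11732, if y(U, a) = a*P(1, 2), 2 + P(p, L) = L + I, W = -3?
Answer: 44/2933 ≈ 0.015002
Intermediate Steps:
I = -2 (I = 6/(-3) = 6*(-⅓) = -2)
P(p, L) = -4 + L (P(p, L) = -2 + (L - 2) = -2 + (-2 + L) = -4 + L)
y(U, a) = -2*a (y(U, a) = a*(-4 + 2) = a*(-2) = -2*a)
y(-69, -88)/11732 = -2*(-88)/11732 = 176*(1/11732) = 44/2933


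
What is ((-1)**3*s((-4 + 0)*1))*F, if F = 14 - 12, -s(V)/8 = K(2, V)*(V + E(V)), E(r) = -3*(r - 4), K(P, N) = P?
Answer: 640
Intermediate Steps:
E(r) = 12 - 3*r (E(r) = -3*(-4 + r) = 12 - 3*r)
s(V) = -192 + 32*V (s(V) = -16*(V + (12 - 3*V)) = -16*(12 - 2*V) = -8*(24 - 4*V) = -192 + 32*V)
F = 2
((-1)**3*s((-4 + 0)*1))*F = ((-1)**3*(-192 + 32*((-4 + 0)*1)))*2 = -(-192 + 32*(-4*1))*2 = -(-192 + 32*(-4))*2 = -(-192 - 128)*2 = -1*(-320)*2 = 320*2 = 640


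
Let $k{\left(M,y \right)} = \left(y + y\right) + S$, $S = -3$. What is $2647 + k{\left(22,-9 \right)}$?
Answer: $2626$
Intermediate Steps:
$k{\left(M,y \right)} = -3 + 2 y$ ($k{\left(M,y \right)} = \left(y + y\right) - 3 = 2 y - 3 = -3 + 2 y$)
$2647 + k{\left(22,-9 \right)} = 2647 + \left(-3 + 2 \left(-9\right)\right) = 2647 - 21 = 2626$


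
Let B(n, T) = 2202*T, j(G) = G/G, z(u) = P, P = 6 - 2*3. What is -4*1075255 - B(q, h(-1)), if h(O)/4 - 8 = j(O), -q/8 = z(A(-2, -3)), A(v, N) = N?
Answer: -4380292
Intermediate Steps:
P = 0 (P = 6 - 6 = 0)
z(u) = 0
q = 0 (q = -8*0 = 0)
j(G) = 1
h(O) = 36 (h(O) = 32 + 4*1 = 32 + 4 = 36)
-4*1075255 - B(q, h(-1)) = -4*1075255 - 2202*36 = -4301020 - 1*79272 = -4301020 - 79272 = -4380292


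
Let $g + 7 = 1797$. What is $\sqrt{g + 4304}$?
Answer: $\sqrt{6094} \approx 78.064$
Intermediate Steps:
$g = 1790$ ($g = -7 + 1797 = 1790$)
$\sqrt{g + 4304} = \sqrt{1790 + 4304} = \sqrt{6094}$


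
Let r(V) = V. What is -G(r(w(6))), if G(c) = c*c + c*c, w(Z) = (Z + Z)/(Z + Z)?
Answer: -2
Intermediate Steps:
w(Z) = 1 (w(Z) = (2*Z)/((2*Z)) = (2*Z)*(1/(2*Z)) = 1)
G(c) = 2*c² (G(c) = c² + c² = 2*c²)
-G(r(w(6))) = -2*1² = -2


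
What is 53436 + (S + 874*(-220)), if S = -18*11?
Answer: -139042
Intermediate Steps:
S = -198
53436 + (S + 874*(-220)) = 53436 + (-198 + 874*(-220)) = 53436 + (-198 - 192280) = 53436 - 192478 = -139042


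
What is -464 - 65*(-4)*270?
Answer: 69736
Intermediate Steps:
-464 - 65*(-4)*270 = -464 + 260*270 = -464 + 70200 = 69736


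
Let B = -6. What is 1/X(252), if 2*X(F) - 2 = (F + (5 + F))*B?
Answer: -1/1526 ≈ -0.00065531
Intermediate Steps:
X(F) = -14 - 6*F (X(F) = 1 + ((F + (5 + F))*(-6))/2 = 1 + ((5 + 2*F)*(-6))/2 = 1 + (-30 - 12*F)/2 = 1 + (-15 - 6*F) = -14 - 6*F)
1/X(252) = 1/(-14 - 6*252) = 1/(-14 - 1512) = 1/(-1526) = -1/1526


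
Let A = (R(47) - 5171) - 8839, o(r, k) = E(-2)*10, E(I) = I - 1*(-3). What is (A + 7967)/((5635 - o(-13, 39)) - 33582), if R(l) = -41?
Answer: 2028/9319 ≈ 0.21762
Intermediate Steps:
E(I) = 3 + I (E(I) = I + 3 = 3 + I)
o(r, k) = 10 (o(r, k) = (3 - 2)*10 = 1*10 = 10)
A = -14051 (A = (-41 - 5171) - 8839 = -5212 - 8839 = -14051)
(A + 7967)/((5635 - o(-13, 39)) - 33582) = (-14051 + 7967)/((5635 - 1*10) - 33582) = -6084/((5635 - 10) - 33582) = -6084/(5625 - 33582) = -6084/(-27957) = -6084*(-1/27957) = 2028/9319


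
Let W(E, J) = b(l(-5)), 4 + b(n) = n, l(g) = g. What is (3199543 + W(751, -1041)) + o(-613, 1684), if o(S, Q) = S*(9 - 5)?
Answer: 3197082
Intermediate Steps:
o(S, Q) = 4*S (o(S, Q) = S*4 = 4*S)
b(n) = -4 + n
W(E, J) = -9 (W(E, J) = -4 - 5 = -9)
(3199543 + W(751, -1041)) + o(-613, 1684) = (3199543 - 9) + 4*(-613) = 3199534 - 2452 = 3197082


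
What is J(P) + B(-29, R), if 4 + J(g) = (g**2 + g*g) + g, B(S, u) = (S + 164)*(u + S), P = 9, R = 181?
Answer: 20687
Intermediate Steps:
B(S, u) = (164 + S)*(S + u)
J(g) = -4 + g + 2*g**2 (J(g) = -4 + ((g**2 + g*g) + g) = -4 + ((g**2 + g**2) + g) = -4 + (2*g**2 + g) = -4 + (g + 2*g**2) = -4 + g + 2*g**2)
J(P) + B(-29, R) = (-4 + 9 + 2*9**2) + ((-29)**2 + 164*(-29) + 164*181 - 29*181) = (-4 + 9 + 2*81) + (841 - 4756 + 29684 - 5249) = (-4 + 9 + 162) + 20520 = 167 + 20520 = 20687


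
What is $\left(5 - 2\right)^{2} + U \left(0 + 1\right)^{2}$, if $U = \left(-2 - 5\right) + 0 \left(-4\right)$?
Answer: $2$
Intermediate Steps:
$U = -7$ ($U = \left(-2 - 5\right) + 0 = -7 + 0 = -7$)
$\left(5 - 2\right)^{2} + U \left(0 + 1\right)^{2} = \left(5 - 2\right)^{2} - 7 \left(0 + 1\right)^{2} = 3^{2} - 7 \cdot 1^{2} = 9 - 7 = 2$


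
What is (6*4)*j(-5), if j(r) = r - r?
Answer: 0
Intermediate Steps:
j(r) = 0
(6*4)*j(-5) = (6*4)*0 = 24*0 = 0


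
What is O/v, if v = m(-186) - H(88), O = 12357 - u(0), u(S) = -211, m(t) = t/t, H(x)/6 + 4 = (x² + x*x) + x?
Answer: -12568/93431 ≈ -0.13452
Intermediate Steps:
H(x) = -24 + 6*x + 12*x² (H(x) = -24 + 6*((x² + x*x) + x) = -24 + 6*((x² + x²) + x) = -24 + 6*(2*x² + x) = -24 + 6*(x + 2*x²) = -24 + (6*x + 12*x²) = -24 + 6*x + 12*x²)
m(t) = 1
O = 12568 (O = 12357 - 1*(-211) = 12357 + 211 = 12568)
v = -93431 (v = 1 - (-24 + 6*88 + 12*88²) = 1 - (-24 + 528 + 12*7744) = 1 - (-24 + 528 + 92928) = 1 - 1*93432 = 1 - 93432 = -93431)
O/v = 12568/(-93431) = 12568*(-1/93431) = -12568/93431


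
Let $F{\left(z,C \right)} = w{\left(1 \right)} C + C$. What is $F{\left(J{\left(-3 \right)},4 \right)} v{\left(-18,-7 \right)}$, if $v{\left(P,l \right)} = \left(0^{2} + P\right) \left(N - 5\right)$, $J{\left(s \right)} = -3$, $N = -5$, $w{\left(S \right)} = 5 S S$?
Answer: $4320$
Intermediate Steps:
$w{\left(S \right)} = 5 S^{2}$
$F{\left(z,C \right)} = 6 C$ ($F{\left(z,C \right)} = 5 \cdot 1^{2} C + C = 5 \cdot 1 C + C = 5 C + C = 6 C$)
$v{\left(P,l \right)} = - 10 P$ ($v{\left(P,l \right)} = \left(0^{2} + P\right) \left(-5 - 5\right) = \left(0 + P\right) \left(-10\right) = P \left(-10\right) = - 10 P$)
$F{\left(J{\left(-3 \right)},4 \right)} v{\left(-18,-7 \right)} = 6 \cdot 4 \left(\left(-10\right) \left(-18\right)\right) = 24 \cdot 180 = 4320$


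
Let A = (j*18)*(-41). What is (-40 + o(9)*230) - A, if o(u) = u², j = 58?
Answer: 61394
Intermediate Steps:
A = -42804 (A = (58*18)*(-41) = 1044*(-41) = -42804)
(-40 + o(9)*230) - A = (-40 + 9²*230) - 1*(-42804) = (-40 + 81*230) + 42804 = (-40 + 18630) + 42804 = 18590 + 42804 = 61394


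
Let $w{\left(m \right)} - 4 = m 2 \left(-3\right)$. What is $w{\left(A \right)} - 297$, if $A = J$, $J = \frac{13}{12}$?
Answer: $- \frac{599}{2} \approx -299.5$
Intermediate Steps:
$J = \frac{13}{12}$ ($J = 13 \cdot \frac{1}{12} = \frac{13}{12} \approx 1.0833$)
$A = \frac{13}{12} \approx 1.0833$
$w{\left(m \right)} = 4 - 6 m$ ($w{\left(m \right)} = 4 + m 2 \left(-3\right) = 4 + 2 m \left(-3\right) = 4 - 6 m$)
$w{\left(A \right)} - 297 = \left(4 - \frac{13}{2}\right) - 297 = - \frac{5}{2} - 297 = - \frac{599}{2}$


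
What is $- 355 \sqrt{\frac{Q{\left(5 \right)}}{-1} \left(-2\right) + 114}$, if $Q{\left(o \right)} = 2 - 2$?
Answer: $- 355 \sqrt{114} \approx -3790.4$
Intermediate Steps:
$Q{\left(o \right)} = 0$ ($Q{\left(o \right)} = 2 - 2 = 0$)
$- 355 \sqrt{\frac{Q{\left(5 \right)}}{-1} \left(-2\right) + 114} = - 355 \sqrt{\frac{1}{-1} \cdot 0 \left(-2\right) + 114} = - 355 \sqrt{\left(-1\right) 0 \left(-2\right) + 114} = - 355 \sqrt{0 \left(-2\right) + 114} = - 355 \sqrt{0 + 114} = - 355 \sqrt{114}$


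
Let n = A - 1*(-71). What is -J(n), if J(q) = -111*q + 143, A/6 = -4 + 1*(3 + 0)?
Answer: 7072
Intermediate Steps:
A = -6 (A = 6*(-4 + 1*(3 + 0)) = 6*(-4 + 1*3) = 6*(-4 + 3) = 6*(-1) = -6)
n = 65 (n = -6 - 1*(-71) = -6 + 71 = 65)
J(q) = 143 - 111*q
-J(n) = -(143 - 111*65) = -(143 - 7215) = -1*(-7072) = 7072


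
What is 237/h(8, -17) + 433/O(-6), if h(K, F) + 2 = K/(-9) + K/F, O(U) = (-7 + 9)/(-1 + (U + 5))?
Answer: -258823/514 ≈ -503.55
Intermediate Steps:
O(U) = 2/(4 + U) (O(U) = 2/(-1 + (5 + U)) = 2/(4 + U))
h(K, F) = -2 - K/9 + K/F (h(K, F) = -2 + (K/(-9) + K/F) = -2 + (K*(-⅑) + K/F) = -2 + (-K/9 + K/F) = -2 - K/9 + K/F)
237/h(8, -17) + 433/O(-6) = 237/(-2 - ⅑*8 + 8/(-17)) + 433/((2/(4 - 6))) = 237/(-2 - 8/9 + 8*(-1/17)) + 433/((2/(-2))) = 237/(-2 - 8/9 - 8/17) + 433/((2*(-½))) = 237/(-514/153) + 433/(-1) = 237*(-153/514) + 433*(-1) = -36261/514 - 433 = -258823/514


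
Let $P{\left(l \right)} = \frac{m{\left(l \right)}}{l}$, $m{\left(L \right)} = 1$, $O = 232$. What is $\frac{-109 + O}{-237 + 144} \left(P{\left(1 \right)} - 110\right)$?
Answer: $\frac{4469}{31} \approx 144.16$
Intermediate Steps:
$P{\left(l \right)} = \frac{1}{l}$ ($P{\left(l \right)} = 1 \frac{1}{l} = \frac{1}{l}$)
$\frac{-109 + O}{-237 + 144} \left(P{\left(1 \right)} - 110\right) = \frac{-109 + 232}{-237 + 144} \left(1^{-1} - 110\right) = \frac{123}{-93} \left(1 - 110\right) = 123 \left(- \frac{1}{93}\right) \left(-109\right) = \left(- \frac{41}{31}\right) \left(-109\right) = \frac{4469}{31}$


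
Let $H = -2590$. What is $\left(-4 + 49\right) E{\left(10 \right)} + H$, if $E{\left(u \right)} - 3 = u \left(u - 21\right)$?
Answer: $-7405$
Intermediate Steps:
$E{\left(u \right)} = 3 + u \left(-21 + u\right)$ ($E{\left(u \right)} = 3 + u \left(u - 21\right) = 3 + u \left(-21 + u\right)$)
$\left(-4 + 49\right) E{\left(10 \right)} + H = \left(-4 + 49\right) \left(3 + 10^{2} - 210\right) - 2590 = 45 \left(3 + 100 - 210\right) - 2590 = 45 \left(-107\right) - 2590 = -4815 - 2590 = -7405$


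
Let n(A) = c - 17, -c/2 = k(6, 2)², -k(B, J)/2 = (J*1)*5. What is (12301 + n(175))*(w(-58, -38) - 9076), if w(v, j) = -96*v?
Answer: -40285872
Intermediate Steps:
k(B, J) = -10*J (k(B, J) = -2*J*1*5 = -2*J*5 = -10*J)
c = -800 (c = -2*(-10*2)² = -2*(-20)² = -2*400 = -800)
n(A) = -817 (n(A) = -800 - 17 = -817)
(12301 + n(175))*(w(-58, -38) - 9076) = (12301 - 817)*(-96*(-58) - 9076) = 11484*(5568 - 9076) = 11484*(-3508) = -40285872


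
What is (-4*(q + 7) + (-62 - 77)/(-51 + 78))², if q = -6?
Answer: 61009/729 ≈ 83.689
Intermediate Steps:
(-4*(q + 7) + (-62 - 77)/(-51 + 78))² = (-4*(-6 + 7) + (-62 - 77)/(-51 + 78))² = (-4*1 - 139/27)² = (-4 - 139*1/27)² = (-4 - 139/27)² = (-247/27)² = 61009/729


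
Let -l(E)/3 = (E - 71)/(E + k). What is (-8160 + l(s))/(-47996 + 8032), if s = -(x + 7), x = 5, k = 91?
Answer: 644391/3157156 ≈ 0.20410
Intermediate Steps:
s = -12 (s = -(5 + 7) = -1*12 = -12)
l(E) = -3*(-71 + E)/(91 + E) (l(E) = -3*(E - 71)/(E + 91) = -3*(-71 + E)/(91 + E))
(-8160 + l(s))/(-47996 + 8032) = (-8160 + 3*(71 - 1*(-12))/(91 - 12))/(-47996 + 8032) = (-8160 + 3*(71 + 12)/79)/(-39964) = (-8160 + 3*(1/79)*83)*(-1/39964) = (-8160 + 249/79)*(-1/39964) = -644391/79*(-1/39964) = 644391/3157156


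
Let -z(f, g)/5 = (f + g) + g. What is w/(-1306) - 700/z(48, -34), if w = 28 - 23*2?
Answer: -4562/653 ≈ -6.9862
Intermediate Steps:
z(f, g) = -10*g - 5*f (z(f, g) = -5*((f + g) + g) = -5*(f + 2*g) = -10*g - 5*f)
w = -18 (w = 28 - 46 = -18)
w/(-1306) - 700/z(48, -34) = -18/(-1306) - 700/(-10*(-34) - 5*48) = -18*(-1/1306) - 700/(340 - 240) = 9/653 - 700/100 = 9/653 - 700*1/100 = 9/653 - 7 = -4562/653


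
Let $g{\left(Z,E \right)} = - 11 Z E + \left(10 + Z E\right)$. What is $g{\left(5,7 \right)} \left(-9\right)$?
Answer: $3060$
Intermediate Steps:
$g{\left(Z,E \right)} = 10 - 10 E Z$ ($g{\left(Z,E \right)} = - 11 E Z + \left(10 + E Z\right) = 10 - 10 E Z$)
$g{\left(5,7 \right)} \left(-9\right) = \left(10 - 70 \cdot 5\right) \left(-9\right) = \left(10 - 350\right) \left(-9\right) = \left(-340\right) \left(-9\right) = 3060$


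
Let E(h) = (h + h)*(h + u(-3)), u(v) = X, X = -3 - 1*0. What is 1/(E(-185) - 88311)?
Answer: -1/18751 ≈ -5.3330e-5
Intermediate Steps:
X = -3 (X = -3 + 0 = -3)
u(v) = -3
E(h) = 2*h*(-3 + h) (E(h) = (h + h)*(h - 3) = (2*h)*(-3 + h) = 2*h*(-3 + h))
1/(E(-185) - 88311) = 1/(2*(-185)*(-3 - 185) - 88311) = 1/(2*(-185)*(-188) - 88311) = 1/(69560 - 88311) = 1/(-18751) = -1/18751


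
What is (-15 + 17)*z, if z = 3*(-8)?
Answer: -48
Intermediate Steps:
z = -24
(-15 + 17)*z = (-15 + 17)*(-24) = 2*(-24) = -48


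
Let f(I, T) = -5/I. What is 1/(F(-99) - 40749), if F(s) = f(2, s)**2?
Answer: -4/162971 ≈ -2.4544e-5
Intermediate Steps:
F(s) = 25/4 (F(s) = (-5/2)**2 = 25/4)
1/(F(-99) - 40749) = 1/(25/4 - 40749) = 1/(-162971/4) = -4/162971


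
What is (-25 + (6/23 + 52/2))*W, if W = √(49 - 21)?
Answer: 58*√7/23 ≈ 6.6719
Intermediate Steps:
W = 2*√7 (W = √28 = 2*√7 ≈ 5.2915)
(-25 + (6/23 + 52/2))*W = (-25 + (6/23 + 52/2))*(2*√7) = (-25 + (6*(1/23) + 52*(½)))*(2*√7) = (-25 + (6/23 + 26))*(2*√7) = (-25 + 604/23)*(2*√7) = 29*(2*√7)/23 = 58*√7/23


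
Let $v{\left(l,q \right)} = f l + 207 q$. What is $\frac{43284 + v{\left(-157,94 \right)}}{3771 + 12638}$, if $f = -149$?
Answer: $\frac{86135}{16409} \approx 5.2493$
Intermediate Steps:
$v{\left(l,q \right)} = - 149 l + 207 q$
$\frac{43284 + v{\left(-157,94 \right)}}{3771 + 12638} = \frac{43284 + \left(\left(-149\right) \left(-157\right) + 207 \cdot 94\right)}{3771 + 12638} = \frac{43284 + \left(23393 + 19458\right)}{16409} = \left(43284 + 42851\right) \frac{1}{16409} = 86135 \cdot \frac{1}{16409} = \frac{86135}{16409}$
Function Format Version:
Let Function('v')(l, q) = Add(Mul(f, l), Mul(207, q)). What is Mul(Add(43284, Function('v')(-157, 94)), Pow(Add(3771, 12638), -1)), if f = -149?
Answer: Rational(86135, 16409) ≈ 5.2493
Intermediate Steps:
Function('v')(l, q) = Add(Mul(-149, l), Mul(207, q))
Mul(Add(43284, Function('v')(-157, 94)), Pow(Add(3771, 12638), -1)) = Mul(Add(43284, Add(Mul(-149, -157), Mul(207, 94))), Pow(Add(3771, 12638), -1)) = Mul(Add(43284, Add(23393, 19458)), Pow(16409, -1)) = Mul(Add(43284, 42851), Rational(1, 16409)) = Mul(86135, Rational(1, 16409)) = Rational(86135, 16409)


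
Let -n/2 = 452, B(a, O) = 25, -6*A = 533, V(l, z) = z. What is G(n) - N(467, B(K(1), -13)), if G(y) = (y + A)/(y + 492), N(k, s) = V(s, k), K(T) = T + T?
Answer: -1148467/2472 ≈ -464.59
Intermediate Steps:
K(T) = 2*T
A = -533/6 (A = -⅙*533 = -533/6 ≈ -88.833)
N(k, s) = k
n = -904 (n = -2*452 = -904)
G(y) = (-533/6 + y)/(492 + y) (G(y) = (y - 533/6)/(y + 492) = (-533/6 + y)/(492 + y))
G(n) - N(467, B(K(1), -13)) = (-533/6 - 904)/(492 - 904) - 1*467 = -5957/6/(-412) - 467 = -1/412*(-5957/6) - 467 = 5957/2472 - 467 = -1148467/2472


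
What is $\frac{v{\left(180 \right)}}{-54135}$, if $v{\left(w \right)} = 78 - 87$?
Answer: $\frac{1}{6015} \approx 0.00016625$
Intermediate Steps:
$v{\left(w \right)} = -9$
$\frac{v{\left(180 \right)}}{-54135} = - \frac{9}{-54135} = \left(-9\right) \left(- \frac{1}{54135}\right) = \frac{1}{6015}$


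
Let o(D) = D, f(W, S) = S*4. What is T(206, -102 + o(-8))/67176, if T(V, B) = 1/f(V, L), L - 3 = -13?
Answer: -1/2687040 ≈ -3.7216e-7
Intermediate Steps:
L = -10 (L = 3 - 13 = -10)
f(W, S) = 4*S
T(V, B) = -1/40 (T(V, B) = 1/(4*(-10)) = 1/(-40) = -1/40)
T(206, -102 + o(-8))/67176 = -1/40/67176 = -1/40*1/67176 = -1/2687040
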